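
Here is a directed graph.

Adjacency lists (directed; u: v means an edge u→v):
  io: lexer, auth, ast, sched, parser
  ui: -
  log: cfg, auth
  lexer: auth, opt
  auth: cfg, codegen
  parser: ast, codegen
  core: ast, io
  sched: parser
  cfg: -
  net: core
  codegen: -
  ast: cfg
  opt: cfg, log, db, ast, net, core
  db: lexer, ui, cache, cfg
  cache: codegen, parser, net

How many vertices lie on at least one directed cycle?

7

A vertex is on a directed cycle iff it belongs to a strongly connected component of size ≥ 2 (or has a self-loop).
The vertices on cycles are {db, io, net, opt, core, cache, lexer} — 7 in total.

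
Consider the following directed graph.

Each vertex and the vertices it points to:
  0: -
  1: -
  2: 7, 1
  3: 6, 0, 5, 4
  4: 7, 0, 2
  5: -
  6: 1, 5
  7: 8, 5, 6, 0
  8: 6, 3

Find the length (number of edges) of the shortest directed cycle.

4

For each vertex v, BFS finds the shortest path from v back to v.
The shortest such closed walk is 4 → 7 → 8 → 3 → 4, length 4.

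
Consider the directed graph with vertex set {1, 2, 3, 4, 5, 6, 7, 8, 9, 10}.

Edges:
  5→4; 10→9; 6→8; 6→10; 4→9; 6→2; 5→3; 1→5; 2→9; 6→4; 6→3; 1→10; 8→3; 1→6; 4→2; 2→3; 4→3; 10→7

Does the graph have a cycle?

No

DFS with white/gray/black marking, starting from 4:
4 gray
  3 gray
  3 black
  2 gray
    2→3: 3 black — skip
    9 gray
    9 black
  2 black
  4→9: 9 black — skip
4 black
1 gray
  6 gray
    6→3: 3 black — skip
    8 gray
      8→3: 3 black — skip
    8 black
    6→4: 4 black — skip
    10 gray
      10→9: 9 black — skip
      7 gray
      7 black
    10 black
    6→2: 2 black — skip
  6 black
  5 gray
    5→3: 3 black — skip
    5→4: 4 black — skip
  5 black
  1→10: 10 black — skip
1 black
Every edge goes to a white or black vertex — no back edge, so the graph is acyclic.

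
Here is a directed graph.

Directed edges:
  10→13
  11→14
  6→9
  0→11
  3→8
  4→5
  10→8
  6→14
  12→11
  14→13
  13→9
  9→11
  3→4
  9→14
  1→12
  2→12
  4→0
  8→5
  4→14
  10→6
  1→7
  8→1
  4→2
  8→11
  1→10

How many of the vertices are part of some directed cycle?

7

A vertex is on a directed cycle iff it belongs to a strongly connected component of size ≥ 2 (or has a self-loop).
The vertices on cycles are {1, 8, 9, 10, 11, 13, 14} — 7 in total.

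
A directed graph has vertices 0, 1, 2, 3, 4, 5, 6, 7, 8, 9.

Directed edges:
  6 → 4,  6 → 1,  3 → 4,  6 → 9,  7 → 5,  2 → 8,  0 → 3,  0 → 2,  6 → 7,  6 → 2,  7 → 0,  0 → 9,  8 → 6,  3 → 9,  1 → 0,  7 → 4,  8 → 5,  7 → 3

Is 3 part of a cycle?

No

3 lies on a cycle iff there is a path from 3 back to itself.
Exploring from 3, it never reaches itself; equivalently, its strongly connected component is a singleton.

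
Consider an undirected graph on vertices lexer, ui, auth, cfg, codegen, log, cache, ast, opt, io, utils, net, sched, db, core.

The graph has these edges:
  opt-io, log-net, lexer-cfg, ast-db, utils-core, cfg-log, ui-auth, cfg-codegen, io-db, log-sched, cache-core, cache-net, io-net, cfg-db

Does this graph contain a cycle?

Yes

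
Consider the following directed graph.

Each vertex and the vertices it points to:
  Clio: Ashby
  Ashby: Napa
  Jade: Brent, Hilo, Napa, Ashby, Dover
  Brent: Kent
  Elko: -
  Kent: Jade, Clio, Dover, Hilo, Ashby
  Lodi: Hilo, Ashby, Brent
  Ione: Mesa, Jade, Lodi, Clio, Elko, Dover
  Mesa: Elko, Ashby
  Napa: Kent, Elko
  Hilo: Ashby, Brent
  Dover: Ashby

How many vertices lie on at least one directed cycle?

A vertex is on a directed cycle iff it belongs to a strongly connected component of size ≥ 2 (or has a self-loop).
The vertices on cycles are {Clio, Hilo, Jade, Kent, Napa, Ashby, Brent, Dover} — 8 in total.

8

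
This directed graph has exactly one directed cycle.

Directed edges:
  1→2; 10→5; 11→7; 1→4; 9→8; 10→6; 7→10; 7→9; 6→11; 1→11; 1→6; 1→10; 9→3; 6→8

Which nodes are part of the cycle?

6, 7, 10, 11

DFS with gray/black marking from 6:
6 gray
  8 gray
  8 black
  11 gray
    7 gray
      10 gray
        5 gray
        5 black
        10→6: 6 is gray → back edge
Back edge closes the cycle 6 → 11 → 7 → 10 → 6; its vertices are {6, 7, 10, 11}.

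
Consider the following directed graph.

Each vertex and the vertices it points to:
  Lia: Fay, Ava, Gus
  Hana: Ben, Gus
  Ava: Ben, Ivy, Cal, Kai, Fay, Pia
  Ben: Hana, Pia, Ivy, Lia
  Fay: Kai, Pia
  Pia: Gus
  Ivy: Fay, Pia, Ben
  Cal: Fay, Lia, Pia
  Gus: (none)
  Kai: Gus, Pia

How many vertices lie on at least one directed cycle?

A vertex is on a directed cycle iff it belongs to a strongly connected component of size ≥ 2 (or has a self-loop).
The vertices on cycles are {Ava, Ben, Cal, Ivy, Lia, Hana} — 6 in total.

6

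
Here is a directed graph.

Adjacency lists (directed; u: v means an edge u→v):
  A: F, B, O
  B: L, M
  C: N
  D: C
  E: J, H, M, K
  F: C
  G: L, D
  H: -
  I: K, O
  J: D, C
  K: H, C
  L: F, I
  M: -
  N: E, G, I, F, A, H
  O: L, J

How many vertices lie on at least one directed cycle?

13

A vertex is on a directed cycle iff it belongs to a strongly connected component of size ≥ 2 (or has a self-loop).
The vertices on cycles are {A, B, C, D, E, F, G, I, J, K, L, N, O} — 13 in total.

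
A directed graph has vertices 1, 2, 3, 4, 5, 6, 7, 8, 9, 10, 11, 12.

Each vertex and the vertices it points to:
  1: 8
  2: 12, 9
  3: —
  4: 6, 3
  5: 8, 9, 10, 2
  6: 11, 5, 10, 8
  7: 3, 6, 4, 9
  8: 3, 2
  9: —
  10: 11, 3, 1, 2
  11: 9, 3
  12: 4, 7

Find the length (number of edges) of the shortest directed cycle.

5

For each vertex v, BFS finds the shortest path from v back to v.
The shortest such closed walk is 12 → 4 → 6 → 10 → 2 → 12, length 5.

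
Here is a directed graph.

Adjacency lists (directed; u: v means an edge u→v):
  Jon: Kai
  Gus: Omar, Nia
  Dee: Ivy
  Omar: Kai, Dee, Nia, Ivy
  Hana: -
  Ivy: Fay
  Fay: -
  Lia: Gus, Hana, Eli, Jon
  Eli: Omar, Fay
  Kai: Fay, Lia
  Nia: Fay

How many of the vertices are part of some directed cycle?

6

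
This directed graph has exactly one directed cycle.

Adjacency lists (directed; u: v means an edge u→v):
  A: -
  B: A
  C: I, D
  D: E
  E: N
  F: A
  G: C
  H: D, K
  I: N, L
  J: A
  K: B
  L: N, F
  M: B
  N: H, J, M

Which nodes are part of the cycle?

D, E, H, N

DFS with gray/black marking from D:
D gray
  E gray
    N gray
      H gray
        H→D: D is gray → back edge
Back edge closes the cycle D → E → N → H → D; its vertices are {D, E, H, N}.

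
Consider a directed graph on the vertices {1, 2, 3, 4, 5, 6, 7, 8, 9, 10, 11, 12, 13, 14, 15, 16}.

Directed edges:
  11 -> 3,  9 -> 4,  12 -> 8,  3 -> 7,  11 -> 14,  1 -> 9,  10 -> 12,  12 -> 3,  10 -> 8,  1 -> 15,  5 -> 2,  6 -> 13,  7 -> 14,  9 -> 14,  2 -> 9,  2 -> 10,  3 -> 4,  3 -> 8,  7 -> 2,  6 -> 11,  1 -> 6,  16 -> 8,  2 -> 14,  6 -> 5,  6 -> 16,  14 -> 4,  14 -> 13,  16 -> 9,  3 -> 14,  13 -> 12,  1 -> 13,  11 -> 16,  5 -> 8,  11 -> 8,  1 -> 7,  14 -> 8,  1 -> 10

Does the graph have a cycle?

Yes

DFS with white/gray/black marking, starting from 11:
11 gray
  16 gray
    8 gray
    8 black
    9 gray
      4 gray
      4 black
      14 gray
        13 gray
          12 gray
            3 gray
              7 gray
                2 gray
                  2→9: 9 is gray → back edge
Back edge found, so a cycle exists: 9 → 14 → 13 → 12 → 3 → 7 → 2 → 9.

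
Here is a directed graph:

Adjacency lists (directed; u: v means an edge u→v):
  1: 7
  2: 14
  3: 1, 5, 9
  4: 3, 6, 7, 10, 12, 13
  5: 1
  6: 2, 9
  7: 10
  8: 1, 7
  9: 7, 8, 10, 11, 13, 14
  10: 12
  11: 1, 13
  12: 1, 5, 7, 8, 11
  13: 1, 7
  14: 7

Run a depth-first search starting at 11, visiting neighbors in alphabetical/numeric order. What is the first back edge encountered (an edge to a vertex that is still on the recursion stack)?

12->1

DFS from 11 (visiting neighbors in alphabetical/numeric order); mark gray on enter, black on exit:
11 gray
  1 gray
    7 gray
      10 gray
        12 gray
          12→1: 1 is gray → back edge
First back edge: 12 → 1.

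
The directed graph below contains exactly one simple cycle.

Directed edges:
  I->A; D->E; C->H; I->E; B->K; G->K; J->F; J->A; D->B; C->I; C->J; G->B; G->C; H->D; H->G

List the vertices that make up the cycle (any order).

DFS with gray/black marking from C:
C gray
  I gray
    A gray
    A black
    E gray
    E black
  I black
  J gray
    J→A: A black — skip
    F gray
    F black
  J black
  H gray
    G gray
      B gray
        K gray
        K black
      B black
      G→C: C is gray → back edge
Back edge closes the cycle C → H → G → C; its vertices are {C, G, H}.

C, G, H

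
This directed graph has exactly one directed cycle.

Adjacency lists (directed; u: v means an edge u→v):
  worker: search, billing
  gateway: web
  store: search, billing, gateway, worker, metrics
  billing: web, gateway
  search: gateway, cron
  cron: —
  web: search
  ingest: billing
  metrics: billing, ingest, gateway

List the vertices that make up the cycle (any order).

DFS with gray/black marking from search:
search gray
  gateway gray
    web gray
      web→search: search is gray → back edge
Back edge closes the cycle search → gateway → web → search; its vertices are {web, search, gateway}.

web, search, gateway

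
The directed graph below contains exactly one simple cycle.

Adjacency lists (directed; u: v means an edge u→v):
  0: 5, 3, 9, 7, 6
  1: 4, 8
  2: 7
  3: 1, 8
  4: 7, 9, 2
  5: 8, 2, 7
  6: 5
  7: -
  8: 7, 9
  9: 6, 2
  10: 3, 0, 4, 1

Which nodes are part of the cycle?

5, 6, 8, 9

DFS with gray/black marking from 6:
6 gray
  5 gray
    8 gray
      7 gray
      7 black
      9 gray
        9→6: 6 is gray → back edge
Back edge closes the cycle 6 → 5 → 8 → 9 → 6; its vertices are {5, 6, 8, 9}.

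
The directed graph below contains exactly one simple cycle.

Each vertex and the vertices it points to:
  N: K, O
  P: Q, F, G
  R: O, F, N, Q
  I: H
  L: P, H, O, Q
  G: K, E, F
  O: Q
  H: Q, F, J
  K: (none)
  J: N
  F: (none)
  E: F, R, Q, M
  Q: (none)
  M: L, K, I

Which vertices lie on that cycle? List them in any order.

DFS with gray/black marking from E:
E gray
  F gray
  F black
  R gray
    O gray
      Q gray
      Q black
    O black
    R→F: F black — skip
    N gray
      K gray
      K black
      N→O: O black — skip
    N black
    R→Q: Q black — skip
  R black
  E→Q: Q black — skip
  M gray
    L gray
      P gray
        P→Q: Q black — skip
        P→F: F black — skip
        G gray
          G→K: K black — skip
          G→E: E is gray → back edge
Back edge closes the cycle E → M → L → P → G → E; its vertices are {E, G, L, M, P}.

E, G, L, M, P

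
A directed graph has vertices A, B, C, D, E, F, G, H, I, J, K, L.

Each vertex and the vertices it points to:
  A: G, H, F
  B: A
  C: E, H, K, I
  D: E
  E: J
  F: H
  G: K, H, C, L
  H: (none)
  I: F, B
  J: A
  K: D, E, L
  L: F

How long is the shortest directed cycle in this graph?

For each vertex v, BFS finds the shortest path from v back to v.
The shortest such closed walk is G → C → E → J → A → G, length 5.

5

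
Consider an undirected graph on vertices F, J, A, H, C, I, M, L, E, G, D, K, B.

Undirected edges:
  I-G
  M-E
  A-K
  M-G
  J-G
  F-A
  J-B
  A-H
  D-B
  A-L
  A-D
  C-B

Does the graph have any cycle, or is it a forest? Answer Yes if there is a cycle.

DFS, tracking each vertex's parent; an edge to a visited non-parent vertex closes a cycle.
Start from H:
visit H (parent –)
  visit A (parent H)
    visit D (parent A)
      visit B (parent D)
        visit C (parent B)
          C–B: parent, skip
        B–D: parent, skip
        visit J (parent B)
          J–B: parent, skip
          visit G (parent J)
            visit M (parent G)
              visit E (parent M)
                E–M: parent, skip
              M–G: parent, skip
            visit I (parent G)
              I–G: parent, skip
            G–J: parent, skip
      D–A: parent, skip
    A–H: parent, skip
    visit L (parent A)
      L–A: parent, skip
    visit K (parent A)
      K–A: parent, skip
    visit F (parent A)
      F–A: parent, skip
No non-parent visited neighbor found — the graph is a forest.

No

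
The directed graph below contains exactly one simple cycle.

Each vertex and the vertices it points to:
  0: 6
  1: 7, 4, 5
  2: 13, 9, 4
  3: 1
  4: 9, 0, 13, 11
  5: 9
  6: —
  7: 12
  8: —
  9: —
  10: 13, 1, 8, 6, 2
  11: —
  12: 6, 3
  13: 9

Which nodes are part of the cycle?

1, 3, 7, 12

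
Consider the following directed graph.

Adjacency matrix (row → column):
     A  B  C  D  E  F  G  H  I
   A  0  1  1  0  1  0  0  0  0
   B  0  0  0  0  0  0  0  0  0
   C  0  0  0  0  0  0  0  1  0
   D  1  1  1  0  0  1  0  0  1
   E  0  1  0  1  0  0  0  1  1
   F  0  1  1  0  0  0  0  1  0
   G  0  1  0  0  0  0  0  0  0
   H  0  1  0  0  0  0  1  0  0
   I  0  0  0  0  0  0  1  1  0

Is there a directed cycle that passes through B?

B lies on a cycle iff there is a path from B back to itself.
Exploring from B, it never reaches itself; equivalently, its strongly connected component is a singleton.

No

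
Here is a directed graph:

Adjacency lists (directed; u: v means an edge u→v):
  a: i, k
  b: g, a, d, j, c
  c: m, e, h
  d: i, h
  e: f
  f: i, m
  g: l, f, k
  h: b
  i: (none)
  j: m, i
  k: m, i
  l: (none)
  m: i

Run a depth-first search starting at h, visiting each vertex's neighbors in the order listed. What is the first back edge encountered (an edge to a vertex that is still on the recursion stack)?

d->h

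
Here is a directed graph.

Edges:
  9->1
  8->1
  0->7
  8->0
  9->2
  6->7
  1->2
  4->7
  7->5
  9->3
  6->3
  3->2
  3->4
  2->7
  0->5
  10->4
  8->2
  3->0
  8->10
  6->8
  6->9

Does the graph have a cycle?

DFS with white/gray/black marking, starting from 10:
10 gray
  4 gray
    7 gray
      5 gray
      5 black
    7 black
  4 black
10 black
0 gray
  0→7: 7 black — skip
  0→5: 5 black — skip
0 black
1 gray
  2 gray
    2→7: 7 black — skip
  2 black
1 black
3 gray
  3→4: 4 black — skip
  3→0: 0 black — skip
  3→2: 2 black — skip
3 black
6 gray
  8 gray
    8→0: 0 black — skip
    8→1: 1 black — skip
    8→10: 10 black — skip
    8→2: 2 black — skip
  8 black
  6→7: 7 black — skip
  9 gray
    9→3: 3 black — skip
    9→2: 2 black — skip
    9→1: 1 black — skip
  9 black
  6→3: 3 black — skip
6 black
Every edge goes to a white or black vertex — no back edge, so the graph is acyclic.

No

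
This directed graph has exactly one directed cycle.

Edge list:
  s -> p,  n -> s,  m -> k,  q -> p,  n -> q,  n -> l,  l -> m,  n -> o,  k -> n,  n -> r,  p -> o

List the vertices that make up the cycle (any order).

k, l, m, n

DFS with gray/black marking from k:
k gray
  n gray
    r gray
    r black
    o gray
    o black
    q gray
      p gray
        p→o: o black — skip
      p black
    q black
    l gray
      m gray
        m→k: k is gray → back edge
Back edge closes the cycle k → n → l → m → k; its vertices are {k, l, m, n}.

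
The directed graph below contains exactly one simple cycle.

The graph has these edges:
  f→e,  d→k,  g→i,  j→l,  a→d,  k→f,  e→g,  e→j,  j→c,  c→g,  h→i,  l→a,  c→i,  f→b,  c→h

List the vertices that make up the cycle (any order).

a, d, e, f, j, k, l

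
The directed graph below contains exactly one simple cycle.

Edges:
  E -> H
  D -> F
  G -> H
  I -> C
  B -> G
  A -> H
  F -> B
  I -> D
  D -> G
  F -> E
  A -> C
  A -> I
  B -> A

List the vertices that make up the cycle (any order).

DFS with gray/black marking from D:
D gray
  G gray
    H gray
    H black
  G black
  F gray
    E gray
      E→H: H black — skip
    E black
    B gray
      B→G: G black — skip
      A gray
        C gray
        C black
        A→H: H black — skip
        I gray
          I→C: C black — skip
          I→D: D is gray → back edge
Back edge closes the cycle D → F → B → A → I → D; its vertices are {A, B, D, F, I}.

A, B, D, F, I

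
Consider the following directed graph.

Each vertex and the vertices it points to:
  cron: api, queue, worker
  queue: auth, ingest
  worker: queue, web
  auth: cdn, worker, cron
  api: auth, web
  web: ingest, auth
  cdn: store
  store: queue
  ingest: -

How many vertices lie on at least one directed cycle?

A vertex is on a directed cycle iff it belongs to a strongly connected component of size ≥ 2 (or has a self-loop).
The vertices on cycles are {api, cdn, web, auth, cron, queue, store, worker} — 8 in total.

8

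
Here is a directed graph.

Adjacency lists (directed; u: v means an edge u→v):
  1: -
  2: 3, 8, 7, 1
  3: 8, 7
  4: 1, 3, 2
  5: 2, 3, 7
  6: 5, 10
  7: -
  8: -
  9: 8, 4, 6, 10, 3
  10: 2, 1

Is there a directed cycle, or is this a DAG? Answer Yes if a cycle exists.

DFS with white/gray/black marking, starting from 2:
2 gray
  3 gray
    8 gray
    8 black
    7 gray
    7 black
  3 black
  2→8: 8 black — skip
  2→7: 7 black — skip
  1 gray
  1 black
2 black
4 gray
  4→1: 1 black — skip
  4→3: 3 black — skip
  4→2: 2 black — skip
4 black
5 gray
  5→2: 2 black — skip
  5→3: 3 black — skip
  5→7: 7 black — skip
5 black
6 gray
  6→5: 5 black — skip
  10 gray
    10→2: 2 black — skip
    10→1: 1 black — skip
  10 black
6 black
9 gray
  9→8: 8 black — skip
  9→4: 4 black — skip
  9→6: 6 black — skip
  9→10: 10 black — skip
  9→3: 3 black — skip
9 black
Every edge goes to a white or black vertex — no back edge, so the graph is acyclic.

No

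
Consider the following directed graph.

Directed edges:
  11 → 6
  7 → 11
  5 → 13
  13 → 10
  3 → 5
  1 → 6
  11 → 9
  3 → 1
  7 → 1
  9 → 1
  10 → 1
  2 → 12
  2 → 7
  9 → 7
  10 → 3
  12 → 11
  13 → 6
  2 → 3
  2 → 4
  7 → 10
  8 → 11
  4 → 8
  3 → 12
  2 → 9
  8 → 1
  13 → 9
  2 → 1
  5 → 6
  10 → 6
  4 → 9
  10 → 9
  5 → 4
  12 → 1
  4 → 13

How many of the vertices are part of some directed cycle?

10

A vertex is on a directed cycle iff it belongs to a strongly connected component of size ≥ 2 (or has a self-loop).
The vertices on cycles are {3, 4, 5, 7, 8, 9, 10, 11, 12, 13} — 10 in total.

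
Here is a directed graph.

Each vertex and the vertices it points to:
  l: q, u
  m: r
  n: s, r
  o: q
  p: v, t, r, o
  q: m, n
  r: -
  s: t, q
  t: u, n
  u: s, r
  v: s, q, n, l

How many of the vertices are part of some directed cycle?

5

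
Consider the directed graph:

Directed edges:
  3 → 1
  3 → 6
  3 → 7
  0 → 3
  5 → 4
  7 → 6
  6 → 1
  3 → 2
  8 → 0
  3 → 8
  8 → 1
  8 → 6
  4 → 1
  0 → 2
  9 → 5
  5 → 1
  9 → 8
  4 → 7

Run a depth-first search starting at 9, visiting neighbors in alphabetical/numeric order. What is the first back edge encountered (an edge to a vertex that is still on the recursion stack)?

3→8

DFS from 9 (visiting neighbors in alphabetical/numeric order); mark gray on enter, black on exit:
9 gray
  5 gray
    1 gray
    1 black
    4 gray
      4→1: 1 black — skip
      7 gray
        6 gray
          6→1: 1 black — skip
        6 black
      7 black
    4 black
  5 black
  8 gray
    0 gray
      2 gray
      2 black
      3 gray
        3→1: 1 black — skip
        3→2: 2 black — skip
        3→6: 6 black — skip
        3→7: 7 black — skip
        3→8: 8 is gray → back edge
First back edge: 3 → 8.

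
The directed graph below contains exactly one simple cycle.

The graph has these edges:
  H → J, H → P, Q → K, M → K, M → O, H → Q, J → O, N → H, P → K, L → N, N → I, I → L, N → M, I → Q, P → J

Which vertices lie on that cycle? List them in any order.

DFS with gray/black marking from N:
N gray
  I gray
    L gray
      L→N: N is gray → back edge
Back edge closes the cycle N → I → L → N; its vertices are {I, L, N}.

I, L, N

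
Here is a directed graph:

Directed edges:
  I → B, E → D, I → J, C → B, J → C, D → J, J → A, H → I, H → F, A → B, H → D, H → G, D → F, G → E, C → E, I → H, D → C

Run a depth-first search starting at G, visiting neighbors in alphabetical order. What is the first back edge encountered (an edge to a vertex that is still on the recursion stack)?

DFS from G (visiting neighbors in alphabetical order); mark gray on enter, black on exit:
G gray
  E gray
    D gray
      C gray
        B gray
        B black
        C→E: E is gray → back edge
First back edge: C → E.

C→E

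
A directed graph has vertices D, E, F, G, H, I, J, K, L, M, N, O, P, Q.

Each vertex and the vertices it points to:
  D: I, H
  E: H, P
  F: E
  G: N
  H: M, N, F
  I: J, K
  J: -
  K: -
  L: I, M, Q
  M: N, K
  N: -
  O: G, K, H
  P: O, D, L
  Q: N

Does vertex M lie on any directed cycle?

M lies on a cycle iff there is a path from M back to itself.
Exploring from M, it never reaches itself; equivalently, its strongly connected component is a singleton.

No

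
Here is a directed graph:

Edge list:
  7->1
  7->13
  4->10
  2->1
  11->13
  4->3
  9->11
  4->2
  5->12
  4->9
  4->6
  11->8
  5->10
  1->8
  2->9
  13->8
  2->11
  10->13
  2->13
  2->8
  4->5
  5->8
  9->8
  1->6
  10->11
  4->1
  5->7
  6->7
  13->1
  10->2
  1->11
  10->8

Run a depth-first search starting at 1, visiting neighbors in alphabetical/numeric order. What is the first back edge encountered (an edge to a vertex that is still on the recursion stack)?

7→1

DFS from 1 (visiting neighbors in alphabetical/numeric order); mark gray on enter, black on exit:
1 gray
  6 gray
    7 gray
      7→1: 1 is gray → back edge
First back edge: 7 → 1.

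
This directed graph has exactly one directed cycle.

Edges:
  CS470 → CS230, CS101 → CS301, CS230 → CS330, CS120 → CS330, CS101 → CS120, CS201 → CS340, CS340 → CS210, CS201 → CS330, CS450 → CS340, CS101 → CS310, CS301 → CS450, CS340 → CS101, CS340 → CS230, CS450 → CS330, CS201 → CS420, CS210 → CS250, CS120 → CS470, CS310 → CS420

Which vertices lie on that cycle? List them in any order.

CS101, CS301, CS340, CS450

DFS with gray/black marking from CS340:
CS340 gray
  CS101 gray
    CS301 gray
      CS450 gray
        CS330 gray
        CS330 black
        CS450→CS340: CS340 is gray → back edge
Back edge closes the cycle CS340 → CS101 → CS301 → CS450 → CS340; its vertices are {CS101, CS301, CS340, CS450}.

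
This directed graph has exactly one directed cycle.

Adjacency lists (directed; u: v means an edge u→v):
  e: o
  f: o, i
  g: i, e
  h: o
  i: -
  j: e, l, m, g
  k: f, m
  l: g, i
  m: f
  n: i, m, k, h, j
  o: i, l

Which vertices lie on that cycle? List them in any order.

DFS with gray/black marking from l:
l gray
  g gray
    i gray
    i black
    e gray
      o gray
        o→i: i black — skip
        o→l: l is gray → back edge
Back edge closes the cycle l → g → e → o → l; its vertices are {e, g, l, o}.

e, g, l, o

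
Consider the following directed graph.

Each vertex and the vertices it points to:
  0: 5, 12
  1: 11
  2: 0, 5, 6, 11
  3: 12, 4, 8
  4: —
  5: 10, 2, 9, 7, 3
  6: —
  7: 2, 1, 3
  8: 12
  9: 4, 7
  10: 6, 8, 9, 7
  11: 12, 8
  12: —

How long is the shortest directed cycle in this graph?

For each vertex v, BFS finds the shortest path from v back to v.
The shortest such closed walk is 5 → 2 → 5, length 2.

2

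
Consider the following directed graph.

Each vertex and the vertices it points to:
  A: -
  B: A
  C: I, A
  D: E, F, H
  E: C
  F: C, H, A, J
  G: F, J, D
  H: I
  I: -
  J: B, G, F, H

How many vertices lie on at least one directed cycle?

4

A vertex is on a directed cycle iff it belongs to a strongly connected component of size ≥ 2 (or has a self-loop).
The vertices on cycles are {D, F, G, J} — 4 in total.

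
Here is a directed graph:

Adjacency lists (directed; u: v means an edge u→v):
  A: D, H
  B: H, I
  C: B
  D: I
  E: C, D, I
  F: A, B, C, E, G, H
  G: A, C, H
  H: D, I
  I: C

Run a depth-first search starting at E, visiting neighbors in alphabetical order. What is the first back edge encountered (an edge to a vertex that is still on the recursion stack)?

DFS from E (visiting neighbors in alphabetical order); mark gray on enter, black on exit:
E gray
  C gray
    B gray
      H gray
        D gray
          I gray
            I→C: C is gray → back edge
First back edge: I → C.

I→C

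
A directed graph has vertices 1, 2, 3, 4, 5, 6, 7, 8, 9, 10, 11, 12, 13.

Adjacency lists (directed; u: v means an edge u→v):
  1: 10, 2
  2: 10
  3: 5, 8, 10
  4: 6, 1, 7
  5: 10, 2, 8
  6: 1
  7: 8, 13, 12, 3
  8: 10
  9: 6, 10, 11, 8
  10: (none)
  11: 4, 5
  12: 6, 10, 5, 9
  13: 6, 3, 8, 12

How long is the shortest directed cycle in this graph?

5

For each vertex v, BFS finds the shortest path from v back to v.
The shortest such closed walk is 11 → 4 → 7 → 12 → 9 → 11, length 5.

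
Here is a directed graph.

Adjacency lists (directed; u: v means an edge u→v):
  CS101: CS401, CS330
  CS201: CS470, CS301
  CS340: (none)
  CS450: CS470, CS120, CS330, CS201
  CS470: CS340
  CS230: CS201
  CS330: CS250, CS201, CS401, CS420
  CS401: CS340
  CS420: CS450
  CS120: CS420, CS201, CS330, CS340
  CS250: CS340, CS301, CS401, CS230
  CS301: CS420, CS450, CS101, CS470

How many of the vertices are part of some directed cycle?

9

A vertex is on a directed cycle iff it belongs to a strongly connected component of size ≥ 2 (or has a self-loop).
The vertices on cycles are {CS101, CS120, CS201, CS230, CS250, CS301, CS330, CS420, CS450} — 9 in total.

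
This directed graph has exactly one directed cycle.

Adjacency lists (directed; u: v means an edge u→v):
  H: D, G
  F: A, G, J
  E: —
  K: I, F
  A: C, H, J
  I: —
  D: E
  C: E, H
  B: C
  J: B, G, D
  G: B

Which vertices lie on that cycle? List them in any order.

DFS with gray/black marking from C:
C gray
  E gray
  E black
  H gray
    D gray
      D→E: E black — skip
    D black
    G gray
      B gray
        B→C: C is gray → back edge
Back edge closes the cycle C → H → G → B → C; its vertices are {B, C, G, H}.

B, C, G, H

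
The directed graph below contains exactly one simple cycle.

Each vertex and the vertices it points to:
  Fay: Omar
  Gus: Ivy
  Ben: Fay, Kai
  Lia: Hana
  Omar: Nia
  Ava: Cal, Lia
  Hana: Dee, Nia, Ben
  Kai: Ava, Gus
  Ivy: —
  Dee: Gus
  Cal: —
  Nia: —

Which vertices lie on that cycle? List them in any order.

Ava, Ben, Kai, Lia, Hana

DFS with gray/black marking from Kai:
Kai gray
  Ava gray
    Cal gray
    Cal black
    Lia gray
      Hana gray
        Dee gray
          Gus gray
            Ivy gray
            Ivy black
          Gus black
        Dee black
        Nia gray
        Nia black
        Ben gray
          Fay gray
            Omar gray
              Omar→Nia: Nia black — skip
            Omar black
          Fay black
          Ben→Kai: Kai is gray → back edge
Back edge closes the cycle Kai → Ava → Lia → Hana → Ben → Kai; its vertices are {Ava, Ben, Kai, Lia, Hana}.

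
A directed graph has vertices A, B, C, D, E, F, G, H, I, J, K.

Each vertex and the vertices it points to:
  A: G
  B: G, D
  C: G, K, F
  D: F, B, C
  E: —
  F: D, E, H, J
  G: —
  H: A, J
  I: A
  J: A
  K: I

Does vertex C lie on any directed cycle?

C is on a cycle iff C can reach itself via ≥1 edge.
C → F → D → C — yes.

Yes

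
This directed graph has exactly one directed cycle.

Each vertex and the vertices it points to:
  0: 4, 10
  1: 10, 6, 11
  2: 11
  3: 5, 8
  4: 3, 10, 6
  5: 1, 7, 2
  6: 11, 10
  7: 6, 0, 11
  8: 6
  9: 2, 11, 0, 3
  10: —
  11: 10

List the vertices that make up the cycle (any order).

0, 3, 4, 5, 7

DFS with gray/black marking from 3:
3 gray
  5 gray
    1 gray
      10 gray
      10 black
      6 gray
        11 gray
          11→10: 10 black — skip
        11 black
        6→10: 10 black — skip
      6 black
      1→11: 11 black — skip
    1 black
    7 gray
      7→6: 6 black — skip
      0 gray
        4 gray
          4→3: 3 is gray → back edge
Back edge closes the cycle 3 → 5 → 7 → 0 → 4 → 3; its vertices are {0, 3, 4, 5, 7}.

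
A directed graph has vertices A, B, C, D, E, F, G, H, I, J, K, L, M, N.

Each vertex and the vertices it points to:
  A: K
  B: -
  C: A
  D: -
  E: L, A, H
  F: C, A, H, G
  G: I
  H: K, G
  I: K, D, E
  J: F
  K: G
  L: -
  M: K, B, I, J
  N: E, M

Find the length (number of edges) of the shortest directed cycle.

3

For each vertex v, BFS finds the shortest path from v back to v.
The shortest such closed walk is I → K → G → I, length 3.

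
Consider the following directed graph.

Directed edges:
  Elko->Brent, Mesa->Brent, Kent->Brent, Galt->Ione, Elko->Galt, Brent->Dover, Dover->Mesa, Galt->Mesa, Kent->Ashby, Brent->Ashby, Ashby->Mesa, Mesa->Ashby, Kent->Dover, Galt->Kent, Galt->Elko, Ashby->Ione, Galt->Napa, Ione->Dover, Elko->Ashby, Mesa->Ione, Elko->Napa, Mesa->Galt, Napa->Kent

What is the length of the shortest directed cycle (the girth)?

2

For each vertex v, BFS finds the shortest path from v back to v.
The shortest such closed walk is Galt → Mesa → Galt, length 2.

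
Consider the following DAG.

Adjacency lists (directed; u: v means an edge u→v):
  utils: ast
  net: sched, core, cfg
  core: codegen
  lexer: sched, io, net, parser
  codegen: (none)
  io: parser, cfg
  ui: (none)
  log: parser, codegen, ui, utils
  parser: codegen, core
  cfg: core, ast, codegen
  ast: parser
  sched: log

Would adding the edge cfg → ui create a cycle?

Adding cfg→ui creates a cycle iff ui can already reach cfg.
Explore from ui: no path reaches cfg. The graph stays acyclic.

No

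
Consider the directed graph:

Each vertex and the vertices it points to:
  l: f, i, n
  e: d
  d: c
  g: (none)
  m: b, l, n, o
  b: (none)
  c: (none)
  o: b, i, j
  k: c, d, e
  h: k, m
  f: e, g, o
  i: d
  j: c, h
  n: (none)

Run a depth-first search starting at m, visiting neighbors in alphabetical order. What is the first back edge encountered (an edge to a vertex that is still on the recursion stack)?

h→m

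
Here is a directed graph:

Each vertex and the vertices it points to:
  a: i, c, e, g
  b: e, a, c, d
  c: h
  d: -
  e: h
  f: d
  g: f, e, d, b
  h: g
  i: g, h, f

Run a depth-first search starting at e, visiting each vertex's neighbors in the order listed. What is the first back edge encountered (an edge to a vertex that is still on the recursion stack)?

g→e

DFS from e (visiting each vertex's neighbors in the order listed); mark gray on enter, black on exit:
e gray
  h gray
    g gray
      f gray
        d gray
        d black
      f black
      g→e: e is gray → back edge
First back edge: g → e.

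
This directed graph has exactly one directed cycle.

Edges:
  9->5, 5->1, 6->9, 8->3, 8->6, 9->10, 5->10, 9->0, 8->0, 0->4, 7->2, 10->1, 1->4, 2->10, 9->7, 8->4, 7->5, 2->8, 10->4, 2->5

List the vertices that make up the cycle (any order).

2, 6, 7, 8, 9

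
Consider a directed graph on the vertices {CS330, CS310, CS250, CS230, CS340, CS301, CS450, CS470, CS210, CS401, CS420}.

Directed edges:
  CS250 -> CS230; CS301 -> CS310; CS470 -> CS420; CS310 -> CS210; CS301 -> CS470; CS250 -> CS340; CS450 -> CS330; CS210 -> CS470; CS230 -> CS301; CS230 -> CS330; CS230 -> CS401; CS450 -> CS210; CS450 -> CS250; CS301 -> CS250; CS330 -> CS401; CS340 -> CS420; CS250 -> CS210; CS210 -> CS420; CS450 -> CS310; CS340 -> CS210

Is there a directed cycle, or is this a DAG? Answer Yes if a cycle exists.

DFS with white/gray/black marking, starting from CS450:
CS450 gray
  CS250 gray
    CS210 gray
      CS470 gray
        CS420 gray
        CS420 black
      CS470 black
      CS210→CS420: CS420 black — skip
    CS210 black
    CS340 gray
      CS340→CS210: CS210 black — skip
      CS340→CS420: CS420 black — skip
    CS340 black
    CS230 gray
      CS330 gray
        CS401 gray
        CS401 black
      CS330 black
      CS301 gray
        CS310 gray
          CS310→CS210: CS210 black — skip
        CS310 black
        CS301→CS470: CS470 black — skip
        CS301→CS250: CS250 is gray → back edge
Back edge found, so a cycle exists: CS250 → CS230 → CS301 → CS250.

Yes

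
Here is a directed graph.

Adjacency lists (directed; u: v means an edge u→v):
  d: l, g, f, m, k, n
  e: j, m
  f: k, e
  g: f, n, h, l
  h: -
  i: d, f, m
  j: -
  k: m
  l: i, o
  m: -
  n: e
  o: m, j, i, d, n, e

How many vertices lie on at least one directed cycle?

A vertex is on a directed cycle iff it belongs to a strongly connected component of size ≥ 2 (or has a self-loop).
The vertices on cycles are {d, g, i, l, o} — 5 in total.

5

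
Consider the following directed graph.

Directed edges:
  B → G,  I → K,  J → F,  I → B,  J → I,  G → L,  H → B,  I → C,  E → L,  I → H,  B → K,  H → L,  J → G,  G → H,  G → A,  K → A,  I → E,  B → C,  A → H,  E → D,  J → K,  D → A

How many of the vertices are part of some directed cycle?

5

A vertex is on a directed cycle iff it belongs to a strongly connected component of size ≥ 2 (or has a self-loop).
The vertices on cycles are {A, B, G, H, K} — 5 in total.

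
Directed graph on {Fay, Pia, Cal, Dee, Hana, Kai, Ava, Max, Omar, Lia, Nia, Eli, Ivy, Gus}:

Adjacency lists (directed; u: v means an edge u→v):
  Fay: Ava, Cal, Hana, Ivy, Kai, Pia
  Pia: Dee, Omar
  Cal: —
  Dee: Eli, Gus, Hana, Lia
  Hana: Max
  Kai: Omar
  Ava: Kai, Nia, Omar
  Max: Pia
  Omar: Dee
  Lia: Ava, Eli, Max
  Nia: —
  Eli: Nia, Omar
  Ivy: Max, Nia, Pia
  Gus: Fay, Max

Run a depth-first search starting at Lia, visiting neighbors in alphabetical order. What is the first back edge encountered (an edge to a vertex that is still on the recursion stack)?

DFS from Lia (visiting neighbors in alphabetical order); mark gray on enter, black on exit:
Lia gray
  Ava gray
    Kai gray
      Omar gray
        Dee gray
          Eli gray
            Nia gray
            Nia black
            Eli→Omar: Omar is gray → back edge
First back edge: Eli → Omar.

Eli->Omar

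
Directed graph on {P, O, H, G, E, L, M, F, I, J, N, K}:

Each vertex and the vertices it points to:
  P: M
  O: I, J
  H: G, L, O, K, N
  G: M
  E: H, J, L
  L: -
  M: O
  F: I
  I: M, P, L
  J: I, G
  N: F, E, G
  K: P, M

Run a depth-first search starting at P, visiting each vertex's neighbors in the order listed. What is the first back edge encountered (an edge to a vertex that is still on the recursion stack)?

I->M

DFS from P (visiting each vertex's neighbors in the order listed); mark gray on enter, black on exit:
P gray
  M gray
    O gray
      I gray
        I→M: M is gray → back edge
First back edge: I → M.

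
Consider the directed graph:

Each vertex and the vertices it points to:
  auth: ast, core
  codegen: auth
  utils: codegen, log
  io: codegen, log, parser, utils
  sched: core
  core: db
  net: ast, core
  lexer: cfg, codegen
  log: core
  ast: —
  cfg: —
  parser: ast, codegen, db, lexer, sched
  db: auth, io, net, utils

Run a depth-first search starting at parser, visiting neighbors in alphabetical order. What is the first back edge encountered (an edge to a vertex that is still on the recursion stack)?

DFS from parser (visiting neighbors in alphabetical order); mark gray on enter, black on exit:
parser gray
  ast gray
  ast black
  codegen gray
    auth gray
      auth→ast: ast black — skip
      core gray
        db gray
          db→auth: auth is gray → back edge
First back edge: db → auth.

db->auth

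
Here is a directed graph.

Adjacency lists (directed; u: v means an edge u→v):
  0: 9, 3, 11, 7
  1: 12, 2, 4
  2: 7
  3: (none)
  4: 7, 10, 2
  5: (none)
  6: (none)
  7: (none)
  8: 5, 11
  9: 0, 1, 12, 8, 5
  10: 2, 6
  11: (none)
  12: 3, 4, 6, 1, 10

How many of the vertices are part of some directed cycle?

4

A vertex is on a directed cycle iff it belongs to a strongly connected component of size ≥ 2 (or has a self-loop).
The vertices on cycles are {0, 1, 9, 12} — 4 in total.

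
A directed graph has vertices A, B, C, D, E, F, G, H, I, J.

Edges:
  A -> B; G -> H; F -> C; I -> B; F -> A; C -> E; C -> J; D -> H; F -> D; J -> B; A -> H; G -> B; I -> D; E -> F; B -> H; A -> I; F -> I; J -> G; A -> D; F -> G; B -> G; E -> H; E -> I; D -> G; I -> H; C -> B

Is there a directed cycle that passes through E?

E is on a cycle iff E can reach itself via ≥1 edge.
E → F → C → E — yes.

Yes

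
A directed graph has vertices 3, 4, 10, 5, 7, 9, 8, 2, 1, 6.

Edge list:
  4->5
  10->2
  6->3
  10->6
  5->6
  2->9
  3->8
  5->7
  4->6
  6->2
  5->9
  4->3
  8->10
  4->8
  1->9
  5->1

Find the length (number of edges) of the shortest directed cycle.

For each vertex v, BFS finds the shortest path from v back to v.
The shortest such closed walk is 8 → 10 → 6 → 3 → 8, length 4.

4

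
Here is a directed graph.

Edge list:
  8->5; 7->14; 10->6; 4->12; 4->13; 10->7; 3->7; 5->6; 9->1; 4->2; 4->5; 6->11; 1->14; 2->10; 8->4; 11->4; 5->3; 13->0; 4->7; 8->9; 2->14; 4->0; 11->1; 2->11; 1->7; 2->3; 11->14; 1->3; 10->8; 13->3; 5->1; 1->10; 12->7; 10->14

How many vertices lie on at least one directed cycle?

A vertex is on a directed cycle iff it belongs to a strongly connected component of size ≥ 2 (or has a self-loop).
The vertices on cycles are {1, 2, 4, 5, 6, 8, 9, 10, 11} — 9 in total.

9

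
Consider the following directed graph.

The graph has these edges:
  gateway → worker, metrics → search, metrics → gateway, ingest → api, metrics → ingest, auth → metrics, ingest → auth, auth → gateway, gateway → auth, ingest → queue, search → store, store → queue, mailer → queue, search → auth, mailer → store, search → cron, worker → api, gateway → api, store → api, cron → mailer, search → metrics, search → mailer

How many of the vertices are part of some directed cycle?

A vertex is on a directed cycle iff it belongs to a strongly connected component of size ≥ 2 (or has a self-loop).
The vertices on cycles are {auth, ingest, search, gateway, metrics} — 5 in total.

5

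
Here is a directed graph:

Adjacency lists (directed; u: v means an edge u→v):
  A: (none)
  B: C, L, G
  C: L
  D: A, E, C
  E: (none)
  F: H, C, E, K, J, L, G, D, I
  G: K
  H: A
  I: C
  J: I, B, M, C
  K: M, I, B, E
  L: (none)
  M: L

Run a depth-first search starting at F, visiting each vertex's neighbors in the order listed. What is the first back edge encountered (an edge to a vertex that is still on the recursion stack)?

G→K

DFS from F (visiting each vertex's neighbors in the order listed); mark gray on enter, black on exit:
F gray
  H gray
    A gray
    A black
  H black
  C gray
    L gray
    L black
  C black
  E gray
  E black
  K gray
    M gray
      M→L: L black — skip
    M black
    I gray
      I→C: C black — skip
    I black
    B gray
      B→C: C black — skip
      B→L: L black — skip
      G gray
        G→K: K is gray → back edge
First back edge: G → K.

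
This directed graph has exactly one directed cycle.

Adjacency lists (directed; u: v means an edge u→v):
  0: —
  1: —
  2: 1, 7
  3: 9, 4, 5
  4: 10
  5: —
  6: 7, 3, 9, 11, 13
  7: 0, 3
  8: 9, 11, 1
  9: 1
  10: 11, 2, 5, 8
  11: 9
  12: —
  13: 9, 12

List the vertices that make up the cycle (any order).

2, 3, 4, 7, 10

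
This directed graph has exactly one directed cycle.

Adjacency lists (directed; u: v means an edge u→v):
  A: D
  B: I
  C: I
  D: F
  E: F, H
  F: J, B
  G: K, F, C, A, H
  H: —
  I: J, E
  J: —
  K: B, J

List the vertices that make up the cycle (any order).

B, E, F, I

DFS with gray/black marking from I:
I gray
  J gray
  J black
  E gray
    F gray
      F→J: J black — skip
      B gray
        B→I: I is gray → back edge
Back edge closes the cycle I → E → F → B → I; its vertices are {B, E, F, I}.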